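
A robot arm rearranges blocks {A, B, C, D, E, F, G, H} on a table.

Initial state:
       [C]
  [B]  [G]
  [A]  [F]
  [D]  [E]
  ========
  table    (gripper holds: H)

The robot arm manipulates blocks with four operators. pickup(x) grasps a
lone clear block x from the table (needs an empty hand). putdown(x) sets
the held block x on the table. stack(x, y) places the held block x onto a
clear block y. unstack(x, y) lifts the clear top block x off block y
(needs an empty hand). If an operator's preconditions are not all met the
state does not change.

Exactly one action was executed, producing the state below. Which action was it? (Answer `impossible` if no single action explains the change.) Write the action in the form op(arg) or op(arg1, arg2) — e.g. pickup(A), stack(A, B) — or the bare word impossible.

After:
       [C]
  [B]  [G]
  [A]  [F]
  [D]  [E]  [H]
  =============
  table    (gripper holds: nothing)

putdown(H)

target: towers=[D/A/B; E/F/G/C; H] holding=-
        putdown(H) → towers=[D/A/B; E/F/G/C; H] holding=-  ← match
       stack(H, B) → towers=[D/A/B/H; E/F/G/C] holding=-
       stack(H, C) → towers=[D/A/B; E/F/G/C/H] holding=-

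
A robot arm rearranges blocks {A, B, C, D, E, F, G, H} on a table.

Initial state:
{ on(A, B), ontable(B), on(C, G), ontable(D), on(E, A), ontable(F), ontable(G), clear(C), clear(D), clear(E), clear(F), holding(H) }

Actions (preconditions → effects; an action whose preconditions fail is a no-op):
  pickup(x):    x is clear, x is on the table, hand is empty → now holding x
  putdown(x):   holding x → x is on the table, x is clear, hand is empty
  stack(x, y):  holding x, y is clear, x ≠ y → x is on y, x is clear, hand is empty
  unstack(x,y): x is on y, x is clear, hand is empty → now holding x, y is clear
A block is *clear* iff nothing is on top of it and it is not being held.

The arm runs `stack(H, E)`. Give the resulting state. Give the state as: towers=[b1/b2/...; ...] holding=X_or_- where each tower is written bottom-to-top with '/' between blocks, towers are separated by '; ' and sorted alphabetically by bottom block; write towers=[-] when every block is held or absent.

before: towers=[B/A/E; D; F; G/C] holding=H
pre[stack(H, E)]: holding(H) ok, clear(E) ok, H≠E ok
all met → apply stack(H, E)
after:  towers=[B/A/E/H; D; F; G/C] holding=-

towers=[B/A/E/H; D; F; G/C] holding=-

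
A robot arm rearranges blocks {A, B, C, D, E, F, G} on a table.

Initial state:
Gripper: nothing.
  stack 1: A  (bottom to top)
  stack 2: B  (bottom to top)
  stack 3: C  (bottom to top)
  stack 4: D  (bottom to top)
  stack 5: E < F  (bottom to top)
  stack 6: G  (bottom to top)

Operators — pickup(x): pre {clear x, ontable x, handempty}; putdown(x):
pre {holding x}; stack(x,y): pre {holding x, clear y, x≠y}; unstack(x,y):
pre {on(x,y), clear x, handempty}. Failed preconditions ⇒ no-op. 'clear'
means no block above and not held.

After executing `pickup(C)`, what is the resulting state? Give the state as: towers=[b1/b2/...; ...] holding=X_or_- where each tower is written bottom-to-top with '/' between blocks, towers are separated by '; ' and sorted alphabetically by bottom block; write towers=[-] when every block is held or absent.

before: towers=[A; B; C; D; E/F; G] holding=-
pre[pickup(C)]: clear(C) ok, ontable(C) ok, handempty ok
all met → apply pickup(C)
after:  towers=[A; B; D; E/F; G] holding=C

towers=[A; B; D; E/F; G] holding=C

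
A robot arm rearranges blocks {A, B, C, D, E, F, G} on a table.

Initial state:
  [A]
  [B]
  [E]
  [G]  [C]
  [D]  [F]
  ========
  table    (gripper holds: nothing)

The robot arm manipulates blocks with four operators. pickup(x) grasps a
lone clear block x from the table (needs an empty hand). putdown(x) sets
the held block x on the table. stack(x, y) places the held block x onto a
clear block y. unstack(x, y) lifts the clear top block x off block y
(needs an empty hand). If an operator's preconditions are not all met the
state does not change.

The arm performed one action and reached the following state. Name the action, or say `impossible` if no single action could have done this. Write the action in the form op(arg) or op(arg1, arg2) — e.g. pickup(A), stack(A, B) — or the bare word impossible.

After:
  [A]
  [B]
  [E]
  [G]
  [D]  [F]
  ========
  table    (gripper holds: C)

target: towers=[D/G/E/B/A; F] holding=C
     unstack(A, B) → towers=[D/G/E/B; F/C] holding=A
     unstack(C, F) → towers=[D/G/E/B/A; F] holding=C  ← match

unstack(C, F)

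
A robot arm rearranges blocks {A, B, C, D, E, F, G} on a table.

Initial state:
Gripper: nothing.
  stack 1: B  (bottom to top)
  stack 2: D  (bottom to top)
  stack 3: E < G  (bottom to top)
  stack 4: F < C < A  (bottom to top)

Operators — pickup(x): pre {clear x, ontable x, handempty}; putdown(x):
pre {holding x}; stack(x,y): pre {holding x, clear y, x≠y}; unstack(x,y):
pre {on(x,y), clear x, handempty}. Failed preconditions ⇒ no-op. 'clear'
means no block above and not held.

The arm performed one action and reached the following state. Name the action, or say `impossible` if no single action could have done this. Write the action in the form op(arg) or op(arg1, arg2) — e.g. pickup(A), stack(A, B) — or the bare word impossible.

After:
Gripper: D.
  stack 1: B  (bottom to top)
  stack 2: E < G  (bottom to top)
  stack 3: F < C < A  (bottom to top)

pickup(D)

target: towers=[B; E/G; F/C/A] holding=D
         pickup(B) → towers=[D; E/G; F/C/A] holding=B
     unstack(G, E) → towers=[B; D; E; F/C/A] holding=G
         pickup(D) → towers=[B; E/G; F/C/A] holding=D  ← match
     unstack(A, C) → towers=[B; D; E/G; F/C] holding=A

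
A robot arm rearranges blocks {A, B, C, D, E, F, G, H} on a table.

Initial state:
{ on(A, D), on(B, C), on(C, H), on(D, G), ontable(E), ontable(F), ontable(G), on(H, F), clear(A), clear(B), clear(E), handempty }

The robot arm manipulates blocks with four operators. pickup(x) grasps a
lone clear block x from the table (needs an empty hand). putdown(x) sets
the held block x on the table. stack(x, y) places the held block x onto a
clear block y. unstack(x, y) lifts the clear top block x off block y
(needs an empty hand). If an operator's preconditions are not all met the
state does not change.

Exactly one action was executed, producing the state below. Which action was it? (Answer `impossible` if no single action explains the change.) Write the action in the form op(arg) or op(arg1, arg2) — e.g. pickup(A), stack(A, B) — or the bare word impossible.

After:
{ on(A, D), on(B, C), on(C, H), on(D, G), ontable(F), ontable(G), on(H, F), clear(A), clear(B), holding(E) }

target: towers=[F/H/C/B; G/D/A] holding=E
     unstack(A, D) → towers=[E; F/H/C/B; G/D] holding=A
         pickup(E) → towers=[F/H/C/B; G/D/A] holding=E  ← match
     unstack(B, C) → towers=[E; F/H/C; G/D/A] holding=B

pickup(E)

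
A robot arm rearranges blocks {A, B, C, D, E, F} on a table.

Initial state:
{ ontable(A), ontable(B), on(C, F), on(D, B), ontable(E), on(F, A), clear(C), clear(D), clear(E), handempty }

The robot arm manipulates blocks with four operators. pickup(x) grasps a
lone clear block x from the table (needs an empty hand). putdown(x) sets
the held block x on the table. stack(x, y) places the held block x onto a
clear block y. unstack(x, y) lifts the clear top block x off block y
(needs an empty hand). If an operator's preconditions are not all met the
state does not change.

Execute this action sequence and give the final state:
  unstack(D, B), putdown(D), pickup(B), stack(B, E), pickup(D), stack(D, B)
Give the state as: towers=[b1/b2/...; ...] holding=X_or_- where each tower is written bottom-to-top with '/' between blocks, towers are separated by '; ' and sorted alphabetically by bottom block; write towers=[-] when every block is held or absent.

towers=[A/F/C; E/B/D] holding=-

step 1 (unstack(D, B)): towers=[A/F/C; B; E] holding=D
step 2 (putdown(D)): towers=[A/F/C; B; D; E] holding=-
step 3 (pickup(B)): towers=[A/F/C; D; E] holding=B
step 4 (stack(B, E)): towers=[A/F/C; D; E/B] holding=-
step 5 (pickup(D)): towers=[A/F/C; E/B] holding=D
step 6 (stack(D, B)): towers=[A/F/C; E/B/D] holding=-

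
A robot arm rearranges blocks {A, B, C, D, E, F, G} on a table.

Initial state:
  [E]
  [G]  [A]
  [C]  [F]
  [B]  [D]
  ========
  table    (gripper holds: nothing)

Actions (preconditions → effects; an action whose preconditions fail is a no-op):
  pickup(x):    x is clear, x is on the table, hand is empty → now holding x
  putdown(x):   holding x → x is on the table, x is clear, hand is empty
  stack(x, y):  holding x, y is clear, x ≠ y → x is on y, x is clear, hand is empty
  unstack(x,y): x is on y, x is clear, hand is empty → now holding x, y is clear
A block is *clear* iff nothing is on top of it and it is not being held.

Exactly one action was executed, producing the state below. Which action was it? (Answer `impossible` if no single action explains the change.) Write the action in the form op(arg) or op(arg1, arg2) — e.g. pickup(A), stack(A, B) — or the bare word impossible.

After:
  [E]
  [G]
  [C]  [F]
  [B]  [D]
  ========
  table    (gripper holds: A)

target: towers=[B/C/G/E; D/F] holding=A
     unstack(A, F) → towers=[B/C/G/E; D/F] holding=A  ← match
     unstack(E, G) → towers=[B/C/G; D/F/A] holding=E

unstack(A, F)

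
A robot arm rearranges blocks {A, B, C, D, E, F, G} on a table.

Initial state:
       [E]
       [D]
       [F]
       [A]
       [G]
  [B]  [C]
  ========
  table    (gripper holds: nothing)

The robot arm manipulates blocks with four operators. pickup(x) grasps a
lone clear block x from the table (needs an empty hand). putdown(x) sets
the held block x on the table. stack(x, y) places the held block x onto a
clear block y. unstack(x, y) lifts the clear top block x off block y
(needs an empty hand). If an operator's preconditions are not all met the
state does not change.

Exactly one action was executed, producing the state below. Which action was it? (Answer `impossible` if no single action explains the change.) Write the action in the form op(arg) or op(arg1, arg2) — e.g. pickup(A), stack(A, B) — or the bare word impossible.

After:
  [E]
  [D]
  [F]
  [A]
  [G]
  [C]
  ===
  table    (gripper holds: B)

pickup(B)

target: towers=[C/G/A/F/D/E] holding=B
         pickup(B) → towers=[C/G/A/F/D/E] holding=B  ← match
     unstack(E, D) → towers=[B; C/G/A/F/D] holding=E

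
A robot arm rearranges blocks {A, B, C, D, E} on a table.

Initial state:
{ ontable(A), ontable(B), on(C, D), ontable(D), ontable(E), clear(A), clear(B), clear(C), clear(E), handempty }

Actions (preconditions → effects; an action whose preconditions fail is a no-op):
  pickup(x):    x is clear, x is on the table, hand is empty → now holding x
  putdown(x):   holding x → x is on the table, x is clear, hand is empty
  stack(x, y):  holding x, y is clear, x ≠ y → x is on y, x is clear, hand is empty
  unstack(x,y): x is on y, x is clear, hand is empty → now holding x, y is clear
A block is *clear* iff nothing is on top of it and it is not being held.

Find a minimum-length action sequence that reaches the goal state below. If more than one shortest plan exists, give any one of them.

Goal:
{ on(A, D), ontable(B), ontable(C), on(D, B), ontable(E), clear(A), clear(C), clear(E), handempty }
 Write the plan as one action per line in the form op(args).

step 1 (unstack(C, D)): towers=[A; B; D; E] holding=C
step 2 (putdown(C)): towers=[A; B; C; D; E] holding=-
step 3 (pickup(D)): towers=[A; B; C; E] holding=D
step 4 (stack(D, B)): towers=[A; B/D; C; E] holding=-
step 5 (pickup(A)): towers=[B/D; C; E] holding=A
step 6 (stack(A, D)): towers=[B/D/A; C; E] holding=-
goal check: towers=[B/D/A; C; E] holding=- — reached (length 6, optimal by BFS)

unstack(C, D)
putdown(C)
pickup(D)
stack(D, B)
pickup(A)
stack(A, D)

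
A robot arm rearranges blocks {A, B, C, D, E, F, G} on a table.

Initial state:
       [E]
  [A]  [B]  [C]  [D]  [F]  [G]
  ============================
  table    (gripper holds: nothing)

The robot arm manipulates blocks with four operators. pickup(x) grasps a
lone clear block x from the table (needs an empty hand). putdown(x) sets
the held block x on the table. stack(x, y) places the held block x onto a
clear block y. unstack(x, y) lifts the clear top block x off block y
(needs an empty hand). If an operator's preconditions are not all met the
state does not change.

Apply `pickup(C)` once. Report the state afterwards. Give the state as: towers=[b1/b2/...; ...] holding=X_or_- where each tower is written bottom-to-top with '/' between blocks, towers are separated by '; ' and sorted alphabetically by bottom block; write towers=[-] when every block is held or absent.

before: towers=[A; B/E; C; D; F; G] holding=-
pre[pickup(C)]: clear(C) yes, ontable(C) yes, handempty yes
all met → apply pickup(C)
after:  towers=[A; B/E; D; F; G] holding=C

towers=[A; B/E; D; F; G] holding=C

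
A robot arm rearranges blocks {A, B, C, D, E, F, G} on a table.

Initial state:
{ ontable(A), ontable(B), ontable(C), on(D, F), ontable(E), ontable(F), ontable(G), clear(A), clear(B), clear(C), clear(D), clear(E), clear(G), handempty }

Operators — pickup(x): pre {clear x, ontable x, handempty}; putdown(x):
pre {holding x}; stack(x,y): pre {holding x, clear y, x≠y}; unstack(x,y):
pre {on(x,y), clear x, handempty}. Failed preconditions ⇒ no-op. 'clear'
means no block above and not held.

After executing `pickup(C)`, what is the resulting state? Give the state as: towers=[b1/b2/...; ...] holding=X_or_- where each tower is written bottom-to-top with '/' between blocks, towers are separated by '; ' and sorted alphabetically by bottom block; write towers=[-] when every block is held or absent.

before: towers=[A; B; C; E; F/D; G] holding=-
pre[pickup(C)]: clear(C) ✓, ontable(C) ✓, handempty ✓
all met → apply pickup(C)
after:  towers=[A; B; E; F/D; G] holding=C

towers=[A; B; E; F/D; G] holding=C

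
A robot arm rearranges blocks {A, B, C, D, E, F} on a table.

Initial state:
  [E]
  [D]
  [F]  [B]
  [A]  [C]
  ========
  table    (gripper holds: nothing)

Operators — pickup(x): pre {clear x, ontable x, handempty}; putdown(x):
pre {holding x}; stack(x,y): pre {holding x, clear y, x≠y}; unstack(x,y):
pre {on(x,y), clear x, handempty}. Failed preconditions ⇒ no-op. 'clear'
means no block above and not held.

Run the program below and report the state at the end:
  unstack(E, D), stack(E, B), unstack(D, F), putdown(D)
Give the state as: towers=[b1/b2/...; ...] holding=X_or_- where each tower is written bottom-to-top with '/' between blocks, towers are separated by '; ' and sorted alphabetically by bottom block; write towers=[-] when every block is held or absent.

step 1 (unstack(E, D)): towers=[A/F/D; C/B] holding=E
step 2 (stack(E, B)): towers=[A/F/D; C/B/E] holding=-
step 3 (unstack(D, F)): towers=[A/F; C/B/E] holding=D
step 4 (putdown(D)): towers=[A/F; C/B/E; D] holding=-

towers=[A/F; C/B/E; D] holding=-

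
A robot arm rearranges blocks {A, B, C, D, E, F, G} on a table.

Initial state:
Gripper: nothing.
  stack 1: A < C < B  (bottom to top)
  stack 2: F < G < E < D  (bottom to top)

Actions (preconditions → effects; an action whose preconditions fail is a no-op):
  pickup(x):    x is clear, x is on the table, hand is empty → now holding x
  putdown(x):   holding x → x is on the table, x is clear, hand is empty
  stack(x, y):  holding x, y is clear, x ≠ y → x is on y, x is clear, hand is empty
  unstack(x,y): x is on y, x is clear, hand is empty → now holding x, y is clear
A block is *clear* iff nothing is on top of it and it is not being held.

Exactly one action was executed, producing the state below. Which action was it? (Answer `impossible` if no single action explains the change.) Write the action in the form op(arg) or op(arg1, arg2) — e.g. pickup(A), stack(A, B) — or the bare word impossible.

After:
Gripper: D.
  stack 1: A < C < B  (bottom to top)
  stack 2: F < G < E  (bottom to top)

unstack(D, E)

target: towers=[A/C/B; F/G/E] holding=D
     unstack(B, C) → towers=[A/C; F/G/E/D] holding=B
     unstack(D, E) → towers=[A/C/B; F/G/E] holding=D  ← match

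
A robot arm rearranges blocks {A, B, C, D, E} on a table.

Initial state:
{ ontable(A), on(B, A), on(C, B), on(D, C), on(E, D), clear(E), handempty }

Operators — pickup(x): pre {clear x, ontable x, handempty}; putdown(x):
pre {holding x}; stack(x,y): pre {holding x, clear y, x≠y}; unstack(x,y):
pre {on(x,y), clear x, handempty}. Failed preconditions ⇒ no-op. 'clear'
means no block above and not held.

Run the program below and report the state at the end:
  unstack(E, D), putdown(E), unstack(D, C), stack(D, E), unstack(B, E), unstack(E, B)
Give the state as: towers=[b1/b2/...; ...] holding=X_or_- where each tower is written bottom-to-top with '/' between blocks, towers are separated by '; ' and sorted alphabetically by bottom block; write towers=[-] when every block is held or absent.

step 1 (unstack(E, D)): towers=[A/B/C/D] holding=E
step 2 (putdown(E)): towers=[A/B/C/D; E] holding=-
step 3 (unstack(D, C)): towers=[A/B/C; E] holding=D
step 4 (stack(D, E)): towers=[A/B/C; E/D] holding=-
step 5 (unstack(B, E)) [no-op]: towers=[A/B/C; E/D] holding=-
step 6 (unstack(E, B)) [no-op]: towers=[A/B/C; E/D] holding=-

towers=[A/B/C; E/D] holding=-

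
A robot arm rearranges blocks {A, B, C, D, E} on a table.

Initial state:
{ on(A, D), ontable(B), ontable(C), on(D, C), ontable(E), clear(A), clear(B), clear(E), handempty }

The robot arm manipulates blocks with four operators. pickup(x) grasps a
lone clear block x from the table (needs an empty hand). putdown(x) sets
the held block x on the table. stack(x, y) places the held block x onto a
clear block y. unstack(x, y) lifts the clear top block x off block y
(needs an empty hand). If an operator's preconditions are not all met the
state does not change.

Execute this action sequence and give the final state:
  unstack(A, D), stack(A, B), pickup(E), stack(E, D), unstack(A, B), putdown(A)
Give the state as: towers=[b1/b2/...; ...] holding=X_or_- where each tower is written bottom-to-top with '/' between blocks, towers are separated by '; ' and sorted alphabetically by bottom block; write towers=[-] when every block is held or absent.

towers=[A; B; C/D/E] holding=-

step 1 (unstack(A, D)): towers=[B; C/D; E] holding=A
step 2 (stack(A, B)): towers=[B/A; C/D; E] holding=-
step 3 (pickup(E)): towers=[B/A; C/D] holding=E
step 4 (stack(E, D)): towers=[B/A; C/D/E] holding=-
step 5 (unstack(A, B)): towers=[B; C/D/E] holding=A
step 6 (putdown(A)): towers=[A; B; C/D/E] holding=-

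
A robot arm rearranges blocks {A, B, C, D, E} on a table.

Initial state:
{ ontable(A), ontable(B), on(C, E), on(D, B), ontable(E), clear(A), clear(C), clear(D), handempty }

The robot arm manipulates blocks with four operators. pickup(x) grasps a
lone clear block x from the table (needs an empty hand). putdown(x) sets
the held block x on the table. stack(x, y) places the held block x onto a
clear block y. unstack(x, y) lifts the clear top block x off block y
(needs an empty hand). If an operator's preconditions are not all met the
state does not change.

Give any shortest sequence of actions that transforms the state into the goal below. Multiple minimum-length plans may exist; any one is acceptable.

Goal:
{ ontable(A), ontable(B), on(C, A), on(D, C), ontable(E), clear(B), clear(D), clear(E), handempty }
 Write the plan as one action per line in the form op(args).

unstack(C, E)
stack(C, A)
unstack(D, B)
stack(D, C)

step 1 (unstack(C, E)): towers=[A; B/D; E] holding=C
step 2 (stack(C, A)): towers=[A/C; B/D; E] holding=-
step 3 (unstack(D, B)): towers=[A/C; B; E] holding=D
step 4 (stack(D, C)): towers=[A/C/D; B; E] holding=-
goal check: towers=[A/C/D; B; E] holding=- — reached (length 4, optimal by BFS)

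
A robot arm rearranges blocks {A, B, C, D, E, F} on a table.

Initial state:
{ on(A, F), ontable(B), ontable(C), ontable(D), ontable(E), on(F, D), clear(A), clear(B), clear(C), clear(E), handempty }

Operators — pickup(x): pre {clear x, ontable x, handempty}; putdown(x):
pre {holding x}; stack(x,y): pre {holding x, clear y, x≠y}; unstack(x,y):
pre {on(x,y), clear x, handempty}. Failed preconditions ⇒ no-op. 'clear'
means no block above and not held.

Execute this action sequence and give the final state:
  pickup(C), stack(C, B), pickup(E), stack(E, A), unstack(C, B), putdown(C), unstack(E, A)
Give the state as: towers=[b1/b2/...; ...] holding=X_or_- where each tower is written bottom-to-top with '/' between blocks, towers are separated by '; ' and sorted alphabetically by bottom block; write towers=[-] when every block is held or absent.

towers=[B; C; D/F/A] holding=E

step 1 (pickup(C)): towers=[B; D/F/A; E] holding=C
step 2 (stack(C, B)): towers=[B/C; D/F/A; E] holding=-
step 3 (pickup(E)): towers=[B/C; D/F/A] holding=E
step 4 (stack(E, A)): towers=[B/C; D/F/A/E] holding=-
step 5 (unstack(C, B)): towers=[B; D/F/A/E] holding=C
step 6 (putdown(C)): towers=[B; C; D/F/A/E] holding=-
step 7 (unstack(E, A)): towers=[B; C; D/F/A] holding=E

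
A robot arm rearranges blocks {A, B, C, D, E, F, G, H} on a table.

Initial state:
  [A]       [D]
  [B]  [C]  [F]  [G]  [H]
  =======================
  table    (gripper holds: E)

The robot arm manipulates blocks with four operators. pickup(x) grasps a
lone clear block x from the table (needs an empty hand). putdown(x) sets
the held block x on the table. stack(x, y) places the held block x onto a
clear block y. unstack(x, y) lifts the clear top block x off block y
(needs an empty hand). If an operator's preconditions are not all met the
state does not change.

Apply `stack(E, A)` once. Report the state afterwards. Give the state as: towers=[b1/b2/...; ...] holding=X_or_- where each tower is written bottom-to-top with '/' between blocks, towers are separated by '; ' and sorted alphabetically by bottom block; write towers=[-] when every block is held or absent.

towers=[B/A/E; C; F/D; G; H] holding=-

before: towers=[B/A; C; F/D; G; H] holding=E
pre[stack(E, A)]: holding(E) ok, clear(A) ok, E≠A ok
all met → apply stack(E, A)
after:  towers=[B/A/E; C; F/D; G; H] holding=-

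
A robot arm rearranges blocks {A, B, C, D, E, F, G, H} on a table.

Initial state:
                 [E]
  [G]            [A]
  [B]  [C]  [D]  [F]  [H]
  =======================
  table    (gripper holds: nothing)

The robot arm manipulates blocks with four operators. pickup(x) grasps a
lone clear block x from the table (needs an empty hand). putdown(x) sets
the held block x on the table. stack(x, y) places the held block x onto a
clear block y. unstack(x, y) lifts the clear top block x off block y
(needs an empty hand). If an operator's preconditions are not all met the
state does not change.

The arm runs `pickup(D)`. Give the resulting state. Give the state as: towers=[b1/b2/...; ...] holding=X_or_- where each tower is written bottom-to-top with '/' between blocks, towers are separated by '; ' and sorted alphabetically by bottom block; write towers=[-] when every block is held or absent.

towers=[B/G; C; F/A/E; H] holding=D

before: towers=[B/G; C; D; F/A/E; H] holding=-
pre[pickup(D)]: clear(D) ok, ontable(D) ok, handempty ok
all met → apply pickup(D)
after:  towers=[B/G; C; F/A/E; H] holding=D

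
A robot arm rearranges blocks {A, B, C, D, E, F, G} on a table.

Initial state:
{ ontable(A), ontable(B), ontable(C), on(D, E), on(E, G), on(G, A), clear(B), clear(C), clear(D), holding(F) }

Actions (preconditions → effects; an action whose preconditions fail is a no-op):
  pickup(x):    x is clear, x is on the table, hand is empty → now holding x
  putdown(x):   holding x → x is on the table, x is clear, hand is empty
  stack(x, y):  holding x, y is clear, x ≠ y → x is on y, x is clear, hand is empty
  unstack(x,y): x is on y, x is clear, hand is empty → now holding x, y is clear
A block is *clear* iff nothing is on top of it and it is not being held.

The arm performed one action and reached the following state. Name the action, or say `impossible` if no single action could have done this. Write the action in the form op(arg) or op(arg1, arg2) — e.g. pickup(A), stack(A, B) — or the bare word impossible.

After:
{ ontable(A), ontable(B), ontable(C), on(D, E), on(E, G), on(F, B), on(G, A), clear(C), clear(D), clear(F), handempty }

target: towers=[A/G/E/D; B/F; C] holding=-
        putdown(F) → towers=[A/G/E/D; B; C; F] holding=-
       stack(F, B) → towers=[A/G/E/D; B/F; C] holding=-  ← match
       stack(F, D) → towers=[A/G/E/D/F; B; C] holding=-
       stack(F, C) → towers=[A/G/E/D; B; C/F] holding=-

stack(F, B)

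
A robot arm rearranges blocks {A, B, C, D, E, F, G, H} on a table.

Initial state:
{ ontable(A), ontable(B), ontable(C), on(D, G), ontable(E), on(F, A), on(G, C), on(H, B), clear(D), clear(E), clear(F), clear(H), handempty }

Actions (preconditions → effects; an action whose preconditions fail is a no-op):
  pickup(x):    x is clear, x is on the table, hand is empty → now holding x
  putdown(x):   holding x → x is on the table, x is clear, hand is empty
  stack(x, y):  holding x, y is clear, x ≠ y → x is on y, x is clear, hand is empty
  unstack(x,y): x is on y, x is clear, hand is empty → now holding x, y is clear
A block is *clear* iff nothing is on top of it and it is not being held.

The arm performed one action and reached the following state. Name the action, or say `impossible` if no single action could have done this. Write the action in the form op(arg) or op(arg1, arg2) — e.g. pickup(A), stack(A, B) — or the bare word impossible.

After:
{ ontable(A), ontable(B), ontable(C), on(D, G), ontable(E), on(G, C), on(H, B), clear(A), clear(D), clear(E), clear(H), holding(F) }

unstack(F, A)

target: towers=[A; B/H; C/G/D; E] holding=F
         pickup(E) → towers=[A/F; B/H; C/G/D] holding=E
     unstack(H, B) → towers=[A/F; B; C/G/D; E] holding=H
     unstack(F, A) → towers=[A; B/H; C/G/D; E] holding=F  ← match
     unstack(D, G) → towers=[A/F; B/H; C/G; E] holding=D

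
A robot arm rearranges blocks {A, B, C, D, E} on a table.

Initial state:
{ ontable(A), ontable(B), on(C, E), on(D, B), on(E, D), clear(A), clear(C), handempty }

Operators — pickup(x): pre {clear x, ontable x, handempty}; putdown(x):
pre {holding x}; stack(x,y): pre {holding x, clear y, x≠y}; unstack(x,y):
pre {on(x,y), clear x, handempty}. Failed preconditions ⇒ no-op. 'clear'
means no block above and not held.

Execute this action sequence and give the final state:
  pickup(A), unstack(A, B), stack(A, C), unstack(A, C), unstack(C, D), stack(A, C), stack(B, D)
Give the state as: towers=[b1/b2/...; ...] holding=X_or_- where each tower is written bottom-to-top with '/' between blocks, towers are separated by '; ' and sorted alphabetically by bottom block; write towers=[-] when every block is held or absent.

towers=[B/D/E/C/A] holding=-

step 1 (pickup(A)): towers=[B/D/E/C] holding=A
step 2 (unstack(A, B)) [no-op]: towers=[B/D/E/C] holding=A
step 3 (stack(A, C)): towers=[B/D/E/C/A] holding=-
step 4 (unstack(A, C)): towers=[B/D/E/C] holding=A
step 5 (unstack(C, D)) [no-op]: towers=[B/D/E/C] holding=A
step 6 (stack(A, C)): towers=[B/D/E/C/A] holding=-
step 7 (stack(B, D)) [no-op]: towers=[B/D/E/C/A] holding=-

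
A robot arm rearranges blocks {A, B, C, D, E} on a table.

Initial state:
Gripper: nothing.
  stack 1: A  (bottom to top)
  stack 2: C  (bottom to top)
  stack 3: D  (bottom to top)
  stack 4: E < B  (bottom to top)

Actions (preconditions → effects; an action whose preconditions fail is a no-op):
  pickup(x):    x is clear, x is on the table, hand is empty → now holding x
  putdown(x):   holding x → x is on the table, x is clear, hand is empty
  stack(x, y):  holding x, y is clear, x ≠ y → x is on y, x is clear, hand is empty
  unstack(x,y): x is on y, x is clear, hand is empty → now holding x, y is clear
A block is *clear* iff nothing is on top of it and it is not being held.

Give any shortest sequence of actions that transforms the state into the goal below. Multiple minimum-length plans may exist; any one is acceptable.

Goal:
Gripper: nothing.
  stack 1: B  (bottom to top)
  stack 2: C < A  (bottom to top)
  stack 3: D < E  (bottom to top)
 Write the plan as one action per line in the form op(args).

unstack(B, E)
putdown(B)
pickup(A)
stack(A, C)
pickup(E)
stack(E, D)

step 1 (unstack(B, E)): towers=[A; C; D; E] holding=B
step 2 (putdown(B)): towers=[A; B; C; D; E] holding=-
step 3 (pickup(A)): towers=[B; C; D; E] holding=A
step 4 (stack(A, C)): towers=[B; C/A; D; E] holding=-
step 5 (pickup(E)): towers=[B; C/A; D] holding=E
step 6 (stack(E, D)): towers=[B; C/A; D/E] holding=-
goal check: towers=[B; C/A; D/E] holding=- — reached (length 6, optimal by BFS)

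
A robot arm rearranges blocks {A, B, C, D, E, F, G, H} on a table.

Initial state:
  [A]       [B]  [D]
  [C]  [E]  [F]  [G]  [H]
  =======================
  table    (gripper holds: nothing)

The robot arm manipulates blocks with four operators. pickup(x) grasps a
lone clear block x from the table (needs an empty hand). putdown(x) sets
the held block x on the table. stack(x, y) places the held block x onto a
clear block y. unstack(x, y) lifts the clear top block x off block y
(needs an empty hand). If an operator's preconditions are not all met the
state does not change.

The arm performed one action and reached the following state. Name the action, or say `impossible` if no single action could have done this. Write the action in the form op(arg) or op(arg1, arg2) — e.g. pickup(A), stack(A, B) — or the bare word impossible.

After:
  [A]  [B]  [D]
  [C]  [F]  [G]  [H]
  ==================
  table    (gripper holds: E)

pickup(E)

target: towers=[C/A; F/B; G/D; H] holding=E
     unstack(A, C) → towers=[C; E; F/B; G/D; H] holding=A
         pickup(E) → towers=[C/A; F/B; G/D; H] holding=E  ← match
         pickup(H) → towers=[C/A; E; F/B; G/D] holding=H
     unstack(B, F) → towers=[C/A; E; F; G/D; H] holding=B
     unstack(D, G) → towers=[C/A; E; F/B; G; H] holding=D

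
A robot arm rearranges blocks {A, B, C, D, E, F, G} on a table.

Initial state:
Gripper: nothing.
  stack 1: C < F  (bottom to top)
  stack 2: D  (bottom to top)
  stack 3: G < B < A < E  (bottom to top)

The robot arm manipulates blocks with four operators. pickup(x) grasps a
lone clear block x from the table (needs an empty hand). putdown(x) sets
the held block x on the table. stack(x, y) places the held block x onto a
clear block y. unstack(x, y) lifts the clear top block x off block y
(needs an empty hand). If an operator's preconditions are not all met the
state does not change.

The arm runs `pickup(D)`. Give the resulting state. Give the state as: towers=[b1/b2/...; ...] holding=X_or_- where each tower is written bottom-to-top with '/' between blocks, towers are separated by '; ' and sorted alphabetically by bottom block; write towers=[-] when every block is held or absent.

towers=[C/F; G/B/A/E] holding=D

before: towers=[C/F; D; G/B/A/E] holding=-
pre[pickup(D)]: clear(D) ✓, ontable(D) ✓, handempty ✓
all met → apply pickup(D)
after:  towers=[C/F; G/B/A/E] holding=D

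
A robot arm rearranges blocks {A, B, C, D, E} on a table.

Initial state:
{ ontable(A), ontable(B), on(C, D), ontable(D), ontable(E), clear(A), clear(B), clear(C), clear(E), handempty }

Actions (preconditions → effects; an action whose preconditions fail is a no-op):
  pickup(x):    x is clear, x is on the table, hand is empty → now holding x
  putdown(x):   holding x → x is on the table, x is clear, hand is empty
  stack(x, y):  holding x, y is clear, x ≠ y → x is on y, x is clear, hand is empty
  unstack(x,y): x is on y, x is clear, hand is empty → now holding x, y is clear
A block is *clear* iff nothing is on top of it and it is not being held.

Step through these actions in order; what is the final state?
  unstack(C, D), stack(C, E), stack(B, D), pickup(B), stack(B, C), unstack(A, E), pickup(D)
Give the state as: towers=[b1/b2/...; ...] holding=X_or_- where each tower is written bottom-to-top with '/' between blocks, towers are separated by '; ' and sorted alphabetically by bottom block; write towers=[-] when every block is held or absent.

towers=[A; E/C/B] holding=D

step 1 (unstack(C, D)): towers=[A; B; D; E] holding=C
step 2 (stack(C, E)): towers=[A; B; D; E/C] holding=-
step 3 (stack(B, D)) [no-op]: towers=[A; B; D; E/C] holding=-
step 4 (pickup(B)): towers=[A; D; E/C] holding=B
step 5 (stack(B, C)): towers=[A; D; E/C/B] holding=-
step 6 (unstack(A, E)) [no-op]: towers=[A; D; E/C/B] holding=-
step 7 (pickup(D)): towers=[A; E/C/B] holding=D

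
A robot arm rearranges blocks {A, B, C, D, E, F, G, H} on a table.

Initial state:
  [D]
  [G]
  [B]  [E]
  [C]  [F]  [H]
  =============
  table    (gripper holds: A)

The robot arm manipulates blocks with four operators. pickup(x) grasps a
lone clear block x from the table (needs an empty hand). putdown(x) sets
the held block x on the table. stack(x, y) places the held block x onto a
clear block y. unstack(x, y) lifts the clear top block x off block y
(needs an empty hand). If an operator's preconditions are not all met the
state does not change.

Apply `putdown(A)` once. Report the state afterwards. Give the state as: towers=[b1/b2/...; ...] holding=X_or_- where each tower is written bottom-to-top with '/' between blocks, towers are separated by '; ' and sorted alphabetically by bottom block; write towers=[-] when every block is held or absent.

towers=[A; C/B/G/D; F/E; H] holding=-

before: towers=[C/B/G/D; F/E; H] holding=A
pre[putdown(A)]: holding(A) ok
all met → apply putdown(A)
after:  towers=[A; C/B/G/D; F/E; H] holding=-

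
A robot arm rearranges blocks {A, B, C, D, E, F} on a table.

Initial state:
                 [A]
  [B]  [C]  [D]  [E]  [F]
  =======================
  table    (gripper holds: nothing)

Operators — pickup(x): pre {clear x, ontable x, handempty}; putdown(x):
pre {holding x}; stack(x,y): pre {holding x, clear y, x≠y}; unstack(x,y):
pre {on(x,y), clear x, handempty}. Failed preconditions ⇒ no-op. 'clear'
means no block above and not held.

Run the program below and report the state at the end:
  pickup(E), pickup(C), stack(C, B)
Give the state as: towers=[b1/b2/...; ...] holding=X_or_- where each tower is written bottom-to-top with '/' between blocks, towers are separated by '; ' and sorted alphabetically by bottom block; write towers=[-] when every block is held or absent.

step 1 (pickup(E)) [no-op]: towers=[B; C; D; E/A; F] holding=-
step 2 (pickup(C)): towers=[B; D; E/A; F] holding=C
step 3 (stack(C, B)): towers=[B/C; D; E/A; F] holding=-

towers=[B/C; D; E/A; F] holding=-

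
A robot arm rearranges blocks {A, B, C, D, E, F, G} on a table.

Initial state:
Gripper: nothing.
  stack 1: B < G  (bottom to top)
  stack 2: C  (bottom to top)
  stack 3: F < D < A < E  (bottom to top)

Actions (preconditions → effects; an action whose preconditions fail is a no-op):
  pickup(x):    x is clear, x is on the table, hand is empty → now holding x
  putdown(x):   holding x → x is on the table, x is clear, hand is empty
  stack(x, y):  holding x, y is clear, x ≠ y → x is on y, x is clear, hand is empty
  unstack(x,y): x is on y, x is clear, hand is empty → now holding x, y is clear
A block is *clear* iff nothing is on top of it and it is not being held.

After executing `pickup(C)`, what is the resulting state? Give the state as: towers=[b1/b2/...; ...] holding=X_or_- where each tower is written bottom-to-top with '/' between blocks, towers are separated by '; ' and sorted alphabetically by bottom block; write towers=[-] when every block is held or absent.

towers=[B/G; F/D/A/E] holding=C

before: towers=[B/G; C; F/D/A/E] holding=-
pre[pickup(C)]: clear(C) yes, ontable(C) yes, handempty yes
all met → apply pickup(C)
after:  towers=[B/G; F/D/A/E] holding=C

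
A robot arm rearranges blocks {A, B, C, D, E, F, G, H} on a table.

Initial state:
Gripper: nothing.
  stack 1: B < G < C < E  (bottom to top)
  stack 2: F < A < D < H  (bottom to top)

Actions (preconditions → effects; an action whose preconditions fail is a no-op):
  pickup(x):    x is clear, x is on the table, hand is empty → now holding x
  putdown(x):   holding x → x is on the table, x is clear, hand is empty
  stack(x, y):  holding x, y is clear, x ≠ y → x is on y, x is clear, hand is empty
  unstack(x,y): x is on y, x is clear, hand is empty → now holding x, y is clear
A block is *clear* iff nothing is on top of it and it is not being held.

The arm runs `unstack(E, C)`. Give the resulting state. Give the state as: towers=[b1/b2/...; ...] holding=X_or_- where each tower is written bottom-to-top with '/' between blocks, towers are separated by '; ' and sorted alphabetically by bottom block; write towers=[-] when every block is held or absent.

before: towers=[B/G/C/E; F/A/D/H] holding=-
pre[unstack(E, C)]: on(E,C) yes, clear(E) yes, handempty yes
all met → apply unstack(E, C)
after:  towers=[B/G/C; F/A/D/H] holding=E

towers=[B/G/C; F/A/D/H] holding=E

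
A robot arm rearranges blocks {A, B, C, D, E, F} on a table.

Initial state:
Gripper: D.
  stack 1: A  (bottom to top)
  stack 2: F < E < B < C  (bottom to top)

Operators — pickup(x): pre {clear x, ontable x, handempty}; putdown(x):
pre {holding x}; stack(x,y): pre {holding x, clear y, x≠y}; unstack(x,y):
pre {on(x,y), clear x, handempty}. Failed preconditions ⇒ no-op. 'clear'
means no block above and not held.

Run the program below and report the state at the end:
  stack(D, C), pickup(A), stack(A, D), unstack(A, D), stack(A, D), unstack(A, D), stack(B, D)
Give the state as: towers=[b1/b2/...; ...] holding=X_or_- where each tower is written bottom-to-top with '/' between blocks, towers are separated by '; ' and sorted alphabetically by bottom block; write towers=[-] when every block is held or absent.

step 1 (stack(D, C)): towers=[A; F/E/B/C/D] holding=-
step 2 (pickup(A)): towers=[F/E/B/C/D] holding=A
step 3 (stack(A, D)): towers=[F/E/B/C/D/A] holding=-
step 4 (unstack(A, D)): towers=[F/E/B/C/D] holding=A
step 5 (stack(A, D)): towers=[F/E/B/C/D/A] holding=-
step 6 (unstack(A, D)): towers=[F/E/B/C/D] holding=A
step 7 (stack(B, D)) [no-op]: towers=[F/E/B/C/D] holding=A

towers=[F/E/B/C/D] holding=A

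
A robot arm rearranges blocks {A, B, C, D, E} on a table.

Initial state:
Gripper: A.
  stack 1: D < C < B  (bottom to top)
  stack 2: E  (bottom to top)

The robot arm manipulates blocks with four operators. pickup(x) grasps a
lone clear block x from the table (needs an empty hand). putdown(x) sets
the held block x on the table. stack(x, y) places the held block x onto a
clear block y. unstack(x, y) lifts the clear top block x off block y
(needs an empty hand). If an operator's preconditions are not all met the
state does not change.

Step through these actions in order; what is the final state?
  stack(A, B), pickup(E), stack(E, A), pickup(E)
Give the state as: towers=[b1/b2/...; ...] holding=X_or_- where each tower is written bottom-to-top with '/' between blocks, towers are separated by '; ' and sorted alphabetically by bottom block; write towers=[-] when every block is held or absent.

towers=[D/C/B/A/E] holding=-

step 1 (stack(A, B)): towers=[D/C/B/A; E] holding=-
step 2 (pickup(E)): towers=[D/C/B/A] holding=E
step 3 (stack(E, A)): towers=[D/C/B/A/E] holding=-
step 4 (pickup(E)) [no-op]: towers=[D/C/B/A/E] holding=-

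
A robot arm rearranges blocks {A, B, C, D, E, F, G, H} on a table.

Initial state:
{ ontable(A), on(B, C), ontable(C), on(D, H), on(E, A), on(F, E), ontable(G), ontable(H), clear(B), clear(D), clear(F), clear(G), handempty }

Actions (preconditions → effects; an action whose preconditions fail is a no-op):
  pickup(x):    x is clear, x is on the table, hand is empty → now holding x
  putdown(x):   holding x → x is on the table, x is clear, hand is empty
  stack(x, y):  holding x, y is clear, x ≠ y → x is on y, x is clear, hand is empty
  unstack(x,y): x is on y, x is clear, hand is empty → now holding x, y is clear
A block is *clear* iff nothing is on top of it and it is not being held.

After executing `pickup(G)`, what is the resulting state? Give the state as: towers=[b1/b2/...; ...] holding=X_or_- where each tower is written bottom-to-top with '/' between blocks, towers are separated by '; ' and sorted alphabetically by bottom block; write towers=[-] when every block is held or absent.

before: towers=[A/E/F; C/B; G; H/D] holding=-
pre[pickup(G)]: clear(G) ok, ontable(G) ok, handempty ok
all met → apply pickup(G)
after:  towers=[A/E/F; C/B; H/D] holding=G

towers=[A/E/F; C/B; H/D] holding=G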